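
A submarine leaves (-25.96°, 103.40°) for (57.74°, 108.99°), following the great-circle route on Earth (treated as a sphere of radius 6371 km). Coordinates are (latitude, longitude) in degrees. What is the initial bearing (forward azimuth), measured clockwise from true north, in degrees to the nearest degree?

3°

With φ₁ = -0.4531, φ₂ = 1.0078, Δλ = 0.0976 rad, the forward-azimuth formula gives
θ = atan2( sin Δλ cos φ₂ , cos φ₁ sin φ₂ − sin φ₁ cos φ₂ cos Δλ ) = atan2(0.0520, 0.9928) = 3.00°.
So the initial bearing is 3°.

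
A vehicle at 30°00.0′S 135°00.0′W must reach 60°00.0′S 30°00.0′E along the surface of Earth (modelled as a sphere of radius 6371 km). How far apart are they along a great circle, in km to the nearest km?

In radians: φ₁ = -0.5236, φ₂ = -1.0472, Δλ = 165.000° = 2.8798 rad.
Haversine: a = sin²(Δφ/2) + cos φ₁ cos φ₂ sin²(Δλ/2) = 0.0670 + (0.8660)(0.5000)(0.9830) = 0.49262.
Central angle c = 2·arcsin(√a) = 1.55604 rad.
Distance = R·c = 6371 × 1.5560 ≈ 9914 km.

9914 km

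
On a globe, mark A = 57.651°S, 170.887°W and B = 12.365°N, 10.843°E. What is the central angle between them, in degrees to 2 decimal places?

134.69°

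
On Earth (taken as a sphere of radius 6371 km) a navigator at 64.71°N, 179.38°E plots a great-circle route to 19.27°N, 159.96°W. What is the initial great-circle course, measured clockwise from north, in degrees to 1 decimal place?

Δλ = 20.660° = 0.3606 rad.
y = sin Δλ · cos φ₂ = (0.3528)(0.9440) = 0.3331
x = cos φ₁ sin φ₂ − sin φ₁ cos φ₂ cos Δλ = (0.4272)(0.3300) − (0.9042)(0.9440)(0.9357) = -0.6576
θ = atan2(y, x) = 153.14°, so the bearing is 153.1°.

153.1°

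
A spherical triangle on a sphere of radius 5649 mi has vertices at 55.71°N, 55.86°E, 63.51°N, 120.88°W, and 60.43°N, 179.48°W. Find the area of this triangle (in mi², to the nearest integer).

Side lengths (central angles): a = 0.4666, b = 0.9758, c = 1.0603 rad; semiperimeter s = 1.2514.
By l'Huilier's theorem, tan(E/4) = √[tan(s/2) tan((s−a)/2) tan((s−b)/2) tan((s−c)/2)], giving spherical excess E = 0.2518 rad.
Area = E·R² = 0.2518 × (5649)² ≈ 8033981 mi².

8033981 mi²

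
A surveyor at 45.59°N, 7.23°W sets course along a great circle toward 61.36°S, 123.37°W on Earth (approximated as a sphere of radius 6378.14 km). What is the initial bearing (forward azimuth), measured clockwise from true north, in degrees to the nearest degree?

223°

Δλ = -116.140° = -2.0270 rad.
y = sin Δλ · cos φ₂ = (-0.8977)(0.4793) = -0.4303
x = cos φ₁ sin φ₂ − sin φ₁ cos φ₂ cos Δλ = (0.6998)(-0.8776) − (0.7144)(0.4793)(-0.4406) = -0.4633
θ = atan2(y, x) = -137.12°; adding 360° gives 223°.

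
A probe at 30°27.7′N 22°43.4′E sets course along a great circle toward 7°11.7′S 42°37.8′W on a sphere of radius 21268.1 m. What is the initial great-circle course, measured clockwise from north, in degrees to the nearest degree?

With φ₁ = 0.5317, φ₂ = -0.1256, Δλ = -1.1406 rad, the forward-azimuth formula gives
θ = atan2( sin Δλ cos φ₂ , cos φ₁ sin φ₂ − sin φ₁ cos φ₂ cos Δλ ) = atan2(-0.9017, -0.3177) = -109.41°.
Adding 360° brings this into [0°, 360°): 251°.

251°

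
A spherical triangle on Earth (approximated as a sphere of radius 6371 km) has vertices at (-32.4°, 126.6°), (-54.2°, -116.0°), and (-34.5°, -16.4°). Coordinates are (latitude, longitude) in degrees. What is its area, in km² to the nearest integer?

Side lengths (central angles): a = 1.1821, b = 1.8258, c = 1.3620 rad; semiperimeter s = 2.1849.
By l'Huilier's theorem, tan(E/4) = √[tan(s/2) tan((s−a)/2) tan((s−b)/2) tan((s−c)/2)], giving spherical excess E = 1.1268 rad.
Area = E·R² = 1.1268 × (6371)² ≈ 45735110 km².

45735110 km²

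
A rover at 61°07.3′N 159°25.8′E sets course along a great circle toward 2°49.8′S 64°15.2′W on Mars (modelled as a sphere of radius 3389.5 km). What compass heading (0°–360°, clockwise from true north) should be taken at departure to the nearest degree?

49°

With φ₁ = 1.0668, φ₂ = -0.0494, Δλ = 2.3792 rad, the forward-azimuth formula gives
θ = atan2( sin Δλ cos φ₂ , cos φ₁ sin φ₂ − sin φ₁ cos φ₂ cos Δλ ) = atan2(0.6898, 0.6086) = 48.58°.
So the initial bearing is 49°.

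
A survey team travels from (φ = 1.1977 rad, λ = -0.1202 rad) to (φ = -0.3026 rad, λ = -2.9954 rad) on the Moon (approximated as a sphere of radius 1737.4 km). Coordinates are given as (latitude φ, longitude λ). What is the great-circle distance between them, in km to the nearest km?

3876 km

In radians: φ₁ = 1.1977, φ₂ = -0.3026, Δλ = -164.737° = -2.8752 rad.
Haversine: a = sin²(Δφ/2) + cos φ₁ cos φ₂ sin²(Δλ/2) = 0.4648 + (0.3645)(0.9546)(0.9824) = 0.80658.
Central angle c = 2·arcsin(√a) = 2.23086 rad.
Distance = R·c = 1737.4 × 2.2309 ≈ 3876 km.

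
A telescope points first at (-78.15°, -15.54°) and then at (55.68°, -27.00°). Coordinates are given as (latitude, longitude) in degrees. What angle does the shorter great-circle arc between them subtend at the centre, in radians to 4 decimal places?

In radians: φ₁ = -1.3640, φ₂ = 0.9718, Δλ = -11.460° = -0.2000 rad.
Haversine: a = sin²(Δφ/2) + cos φ₁ cos φ₂ sin²(Δλ/2) = 0.8463 + (0.2054)(0.5638)(0.0100) = 0.84741.
Central angle c = 2·arcsin(√a) = 2.33898 rad.
So the angular separation is 2.3390 rad.

2.3390 rad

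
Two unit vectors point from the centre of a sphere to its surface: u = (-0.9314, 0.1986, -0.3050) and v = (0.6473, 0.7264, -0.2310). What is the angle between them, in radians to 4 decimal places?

u·v = -0.3882; |u| = 1.0000, |v| = 1.0000.
cos θ = (u·v)/(|u||v|) = -0.3882, so θ = 1.9695 rad.

1.9695 rad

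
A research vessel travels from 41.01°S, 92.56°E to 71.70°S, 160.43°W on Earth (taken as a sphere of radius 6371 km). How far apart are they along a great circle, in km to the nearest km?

Let φ₁ = -0.7158 rad, φ₂ = -1.2514 rad, and Δλ = 1.8677 rad.
Haversine: a = sin²(Δφ/2) + cos φ₁ cos φ₂ sin²(Δλ/2) = 0.0700 + (0.7546)(0.3140)(0.6463) = 0.22315.
Central angle c = 2·arcsin(√a) = 0.98401 rad.
Distance = R·c = 6371 × 0.9840 ≈ 6269 km.

6269 km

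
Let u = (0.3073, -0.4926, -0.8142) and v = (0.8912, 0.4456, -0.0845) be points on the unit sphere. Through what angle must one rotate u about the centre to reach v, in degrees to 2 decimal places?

82.93°

u·v = 0.1232; |u| = 1.0000, |v| = 1.0000.
cos θ = (u·v)/(|u||v|) = 0.1232, so θ = 82.93°.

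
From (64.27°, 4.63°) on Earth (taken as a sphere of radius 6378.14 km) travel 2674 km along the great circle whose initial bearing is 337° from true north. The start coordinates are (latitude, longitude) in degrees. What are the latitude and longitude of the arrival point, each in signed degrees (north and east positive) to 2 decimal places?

Angular distance δ = d/R = 2674/6378.14 = 0.41924 rad; initial bearing θ = 5.8818 rad.
sin φ₂ = sin φ₁ cos δ + cos φ₁ sin δ cos θ = (0.9008)(0.9134) + (0.4341)(0.4071)(0.9205) = 0.9855, so φ₂ = 80.23°.
Δλ = atan2(sin θ sin δ cos φ₁, cos δ − sin φ₁ sin φ₂) = atan2(-0.0691, 0.0256) = -69.656°.
λ₂ = 4.630° − 69.656° = -65.03°.

80.23°, -65.03°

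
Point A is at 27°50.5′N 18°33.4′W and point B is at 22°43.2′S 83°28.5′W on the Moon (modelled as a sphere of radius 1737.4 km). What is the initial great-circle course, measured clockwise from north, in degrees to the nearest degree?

238°

With φ₁ = 0.4859, φ₂ = -0.3965, Δλ = -1.1330 rad, the forward-azimuth formula gives
θ = atan2( sin Δλ cos φ₂ , cos φ₁ sin φ₂ − sin φ₁ cos φ₂ cos Δλ ) = atan2(-0.8354, -0.5241) = -122.10°.
Adding 360° brings this into [0°, 360°): 238°.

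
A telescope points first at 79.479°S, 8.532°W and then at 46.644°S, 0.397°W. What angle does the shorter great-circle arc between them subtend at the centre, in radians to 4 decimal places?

With latitudes φ₁ = -79.479°, φ₂ = -46.644° and longitude difference Δλ = 8.135°:
cos c = sin φ₁ sin φ₂ + cos φ₁ cos φ₂ cos Δλ = (-0.9832)(-0.7271) + (0.1826)(0.6865)(0.9899) = 0.83897,
so c = arccos(0.83897) = 0.57540 rad.
So the angular separation is 0.5754 rad.

0.5754 rad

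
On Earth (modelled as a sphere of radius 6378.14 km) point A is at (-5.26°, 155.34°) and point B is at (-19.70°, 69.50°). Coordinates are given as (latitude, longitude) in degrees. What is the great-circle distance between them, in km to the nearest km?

Let φ₁ = -0.0918 rad, φ₂ = -0.3438 rad, and Δλ = -1.4982 rad.
cos c = sin φ₁ sin φ₂ + cos φ₁ cos φ₂ cos Δλ = (-0.0917)(-0.3371) + (0.9958)(0.9415)(0.0725) = 0.09891,
so c = arccos(0.09891) = 1.47172 rad.
Distance = R·c = 6378.14 × 1.4717 ≈ 9387 km.

9387 km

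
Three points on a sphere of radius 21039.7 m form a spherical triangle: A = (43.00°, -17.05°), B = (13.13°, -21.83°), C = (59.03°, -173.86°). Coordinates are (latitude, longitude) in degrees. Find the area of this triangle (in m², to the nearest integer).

Side lengths (central angles): a = 1.8212, b = 1.3296, c = 0.5263 rad; semiperimeter s = 1.8386.
By l'Huilier's theorem, tan(E/4) = √[tan(s/2) tan((s−a)/2) tan((s−b)/2) tan((s−c)/2)], giving spherical excess E = 0.1907 rad.
Area = E·R² = 0.1907 × (21039.7)² ≈ 84436627 m².

84436627 m²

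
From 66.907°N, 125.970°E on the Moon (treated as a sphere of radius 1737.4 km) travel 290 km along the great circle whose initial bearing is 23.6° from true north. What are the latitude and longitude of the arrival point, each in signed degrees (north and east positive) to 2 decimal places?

Angular distance δ = d/R = 290/1737.4 = 0.16692 rad; initial bearing θ = 0.4119 rad.
sin φ₂ = sin φ₁ cos δ + cos φ₁ sin δ cos θ = (0.9199)(0.9861) + (0.3922)(0.1661)(0.9164) = 0.9668, so φ₂ = 75.19°.
Δλ = atan2(sin θ sin δ cos φ₁, cos δ − sin φ₁ sin φ₂) = atan2(0.0261, 0.0968) = 15.088°.
λ₂ = 125.970° + 15.088° = 141.06°.

75.19°, 141.06°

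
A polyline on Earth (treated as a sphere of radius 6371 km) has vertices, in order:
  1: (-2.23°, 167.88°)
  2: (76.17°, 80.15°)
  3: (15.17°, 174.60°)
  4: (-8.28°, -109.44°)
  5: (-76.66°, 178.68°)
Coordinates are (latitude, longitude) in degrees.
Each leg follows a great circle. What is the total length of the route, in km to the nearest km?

Leg 1→2: central angle 1.5991 rad, distance 10188.0 km.
Leg 2→3: central angle 1.3323 rad, distance 8488.4 km.
Leg 3→4: central angle 1.3755 rad, distance 8763.6 km.
Leg 4→5: central angle 1.3581 rad, distance 8652.2 km.
Total: 10188.0 + 8488.4 + 8763.6 + 8652.2 ≈ 36092 km.

36092 km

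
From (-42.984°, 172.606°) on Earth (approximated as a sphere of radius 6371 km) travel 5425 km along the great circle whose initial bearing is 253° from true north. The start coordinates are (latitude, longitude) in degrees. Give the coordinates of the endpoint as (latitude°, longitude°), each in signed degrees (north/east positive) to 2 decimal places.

-37.60°, 107.38°

Angular distance δ = d/R = 5425/6371 = 0.85151 rad; initial bearing θ = 4.4157 rad.
sin φ₂ = sin φ₁ cos δ + cos φ₁ sin δ cos θ = (-0.6818)(0.6588) + (0.7315)(0.7523)(-0.2924) = -0.6101, so φ₂ = -37.60°.
Δλ = atan2(sin θ sin δ cos φ₁, cos δ − sin φ₁ sin φ₂) = atan2(-0.5263, 0.2429) = -65.226°.
λ₂ = 172.606° − 65.226° = 107.38°.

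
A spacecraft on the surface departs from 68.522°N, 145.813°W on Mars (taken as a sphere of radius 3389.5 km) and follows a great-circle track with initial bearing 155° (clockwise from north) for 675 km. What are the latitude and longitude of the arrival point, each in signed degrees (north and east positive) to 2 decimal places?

Angular distance δ = d/R = 675/3389.5 = 0.19914 rad; initial bearing θ = 2.7053 rad.
sin φ₂ = sin φ₁ cos δ + cos φ₁ sin δ cos θ = (0.9306)(0.9802) + (0.3661)(0.1978)(-0.9063) = 0.8465, so φ₂ = 57.84°.
Δλ = atan2(sin θ sin δ cos φ₁, cos δ − sin φ₁ sin φ₂) = atan2(0.0306, 0.1925) = 9.036°.
λ₂ = -145.813° + 9.036° = -136.78°.

57.84°, -136.78°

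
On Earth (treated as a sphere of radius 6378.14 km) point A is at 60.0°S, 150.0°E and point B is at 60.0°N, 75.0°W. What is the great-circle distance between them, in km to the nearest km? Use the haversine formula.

In radians: φ₁ = -1.0472, φ₂ = 1.0472, Δλ = 135.000° = 2.3562 rad.
Haversine: a = sin²(Δφ/2) + cos φ₁ cos φ₂ sin²(Δλ/2) = 0.7500 + (0.5000)(0.5000)(0.8536) = 0.96339.
Central angle c = 2·arcsin(√a) = 2.75653 rad.
Distance = R·c = 6378.14 × 2.7565 ≈ 17582 km.

17582 km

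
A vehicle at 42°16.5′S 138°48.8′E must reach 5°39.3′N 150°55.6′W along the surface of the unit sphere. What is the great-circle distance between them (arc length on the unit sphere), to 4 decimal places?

1.3874

In radians: φ₁ = -0.7378, φ₂ = 0.0987, Δλ = 70.260° = 1.2263 rad.
cos c = sin φ₁ sin φ₂ + cos φ₁ cos φ₂ cos Δλ = (-0.6727)(0.0985) + (0.7399)(0.9951)(0.3378) = 0.18241,
so c = arccos(0.18241) = 1.38736 rad.
On the unit sphere the arc length equals the central angle: 1.3874.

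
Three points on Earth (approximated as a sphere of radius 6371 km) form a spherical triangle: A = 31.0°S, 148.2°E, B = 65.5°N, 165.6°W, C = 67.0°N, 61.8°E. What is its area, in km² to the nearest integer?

Side lengths (central angles): a = 0.7555, b = 2.0410, c = 1.7953 rad; semiperimeter s = 2.2959.
By l'Huilier's theorem, tan(E/4) = √[tan(s/2) tan((s−a)/2) tan((s−b)/2) tan((s−c)/2)], giving spherical excess E = 1.0390 rad.
Area = E·R² = 1.0390 × (6371)² ≈ 42171412 km².

42171412 km²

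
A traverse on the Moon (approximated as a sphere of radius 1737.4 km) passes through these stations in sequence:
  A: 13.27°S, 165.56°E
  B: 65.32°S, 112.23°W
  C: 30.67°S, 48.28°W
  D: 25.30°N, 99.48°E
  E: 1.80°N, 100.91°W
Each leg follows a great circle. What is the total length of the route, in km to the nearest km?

Leg A→B: central angle 1.3040 rad, distance 2265.5 km.
Leg B→C: central angle 0.9005 rad, distance 1564.5 km.
Leg C→D: central angle 2.6377 rad, distance 4582.8 km.
Leg D→E: central angle 2.5564 rad, distance 4441.5 km.
Total: 2265.5 + 1564.5 + 4582.8 + 4441.5 ≈ 12854 km.

12854 km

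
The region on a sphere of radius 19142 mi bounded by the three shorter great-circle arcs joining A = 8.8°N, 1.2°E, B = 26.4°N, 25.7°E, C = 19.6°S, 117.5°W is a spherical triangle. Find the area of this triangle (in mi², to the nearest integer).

Side lengths (central angles): a = 2.5407, b = 2.0925, c = 0.5085 rad; semiperimeter s = 2.5708.
By l'Huilier's theorem, tan(E/4) = √[tan(s/2) tan((s−a)/2) tan((s−b)/2) tan((s−c)/2)], giving spherical excess E = 0.5747 rad.
Area = E·R² = 0.5747 × (19142)² ≈ 210578654 mi².

210578654 mi²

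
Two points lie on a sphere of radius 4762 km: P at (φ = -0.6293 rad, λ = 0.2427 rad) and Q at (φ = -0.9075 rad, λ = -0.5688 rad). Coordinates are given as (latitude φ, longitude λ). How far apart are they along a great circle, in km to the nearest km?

Let φ₁ = -0.6293 rad, φ₂ = -0.9075 rad, and Δλ = -0.8115 rad.
cos c = sin φ₁ sin φ₂ + cos φ₁ cos φ₂ cos Δλ = (-0.5886)(-0.7880) + (0.8084)(0.6157)(0.6884) = 0.80645,
so c = arccos(0.80645) = 0.63267 rad.
Distance = R·c = 4762 × 0.6327 ≈ 3013 km.

3013 km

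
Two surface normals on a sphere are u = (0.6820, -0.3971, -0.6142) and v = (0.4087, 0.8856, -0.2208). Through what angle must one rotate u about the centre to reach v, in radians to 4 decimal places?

1.5081 rad

u·v = 0.0627; |u| = 1.0000, |v| = 1.0000.
cos θ = (u·v)/(|u||v|) = 0.0627, so θ = 1.5081 rad.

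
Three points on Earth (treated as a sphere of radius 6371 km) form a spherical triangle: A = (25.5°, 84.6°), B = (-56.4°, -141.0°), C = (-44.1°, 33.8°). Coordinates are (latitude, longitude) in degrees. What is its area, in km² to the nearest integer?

68041181 km²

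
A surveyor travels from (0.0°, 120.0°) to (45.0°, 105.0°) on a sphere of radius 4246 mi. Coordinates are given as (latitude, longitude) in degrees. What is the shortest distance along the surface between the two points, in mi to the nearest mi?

3477 mi

In radians: φ₁ = 0.0000, φ₂ = 0.7854, Δλ = -15.000° = -0.2618 rad.
cos c = sin φ₁ sin φ₂ + cos φ₁ cos φ₂ cos Δλ = (0.0000)(0.7071) + (1.0000)(0.7071)(0.9659) = 0.68301,
so c = arccos(0.68301) = 0.81892 rad.
Distance = R·c = 4246 × 0.8189 ≈ 3477 mi.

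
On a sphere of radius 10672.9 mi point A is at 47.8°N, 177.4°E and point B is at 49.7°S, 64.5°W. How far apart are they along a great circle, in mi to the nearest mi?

In radians: φ₁ = 0.8343, φ₂ = -0.8674, Δλ = 118.100° = 2.0612 rad.
cos c = sin φ₁ sin φ₂ + cos φ₁ cos φ₂ cos Δλ = (0.7408)(-0.7627) + (0.6717)(0.6468)(-0.4710) = -0.76962,
so c = arccos(-0.76962) = 2.44905 rad.
Distance = R·c = 10672.9 × 2.4490 ≈ 26138 mi.

26138 mi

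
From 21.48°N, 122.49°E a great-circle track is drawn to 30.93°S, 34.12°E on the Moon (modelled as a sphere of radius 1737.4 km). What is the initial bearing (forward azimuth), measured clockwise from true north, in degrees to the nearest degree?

Δλ = -88.370° = -1.5423 rad.
y = sin Δλ · cos φ₂ = (-0.9996)(0.8578) = -0.8574
x = cos φ₁ sin φ₂ − sin φ₁ cos φ₂ cos Δλ = (0.9305)(-0.5140) − (0.3662)(0.8578)(0.0284) = -0.4872
θ = atan2(y, x) = -119.61°; adding 360° gives 240°.

240°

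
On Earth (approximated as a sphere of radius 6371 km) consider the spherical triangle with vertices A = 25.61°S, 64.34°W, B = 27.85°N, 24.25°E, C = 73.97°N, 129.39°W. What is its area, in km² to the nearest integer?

Side lengths (central angles): a = 1.3385, b = 1.8864, c = 1.7541 rad; semiperimeter s = 2.4895.
By l'Huilier's theorem, tan(E/4) = √[tan(s/2) tan((s−a)/2) tan((s−b)/2) tan((s−c)/2)], giving spherical excess E = 1.7884 rad.
Area = E·R² = 1.7884 × (6371)² ≈ 72590653 km².

72590653 km²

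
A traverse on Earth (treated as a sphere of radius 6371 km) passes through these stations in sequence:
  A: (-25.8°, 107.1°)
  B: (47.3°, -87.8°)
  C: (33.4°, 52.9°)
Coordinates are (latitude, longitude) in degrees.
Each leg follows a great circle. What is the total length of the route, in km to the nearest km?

27511 km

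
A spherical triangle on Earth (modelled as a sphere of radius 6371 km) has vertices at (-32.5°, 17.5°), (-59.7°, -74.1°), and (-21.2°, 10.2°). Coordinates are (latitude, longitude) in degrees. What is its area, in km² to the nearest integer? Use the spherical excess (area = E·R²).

Side lengths (central angles): a = 1.2037, b = 0.2275, c = 1.1018 rad; semiperimeter s = 1.2664.
By l'Huilier's theorem, tan(E/4) = √[tan(s/2) tan((s−a)/2) tan((s−b)/2) tan((s−c)/2)], giving spherical excess E = 0.1319 rad.
Area = E·R² = 0.1319 × (6371)² ≈ 5353300 km².

5353300 km²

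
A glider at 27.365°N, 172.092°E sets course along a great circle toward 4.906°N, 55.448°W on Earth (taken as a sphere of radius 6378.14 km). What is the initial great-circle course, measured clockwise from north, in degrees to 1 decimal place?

62.3°

With φ₁ = 0.4776, φ₂ = 0.0856, Δλ = 2.3119 rad, the forward-azimuth formula gives
θ = atan2( sin Δλ cos φ₂ , cos φ₁ sin φ₂ − sin φ₁ cos φ₂ cos Δλ ) = atan2(0.7350, 0.3851) = 62.35°.
So the initial bearing is 62.3°.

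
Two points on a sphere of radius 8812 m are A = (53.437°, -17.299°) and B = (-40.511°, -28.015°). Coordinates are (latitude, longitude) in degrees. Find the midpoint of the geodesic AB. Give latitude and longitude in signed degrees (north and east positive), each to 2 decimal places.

Central angle δ = 1.6476 rad. Interpolating on the sphere with fraction f = 0.5:
P = [sin((1−f)δ)·A + sin(fδ)·B] / sin δ = 0.7359·A + 0.7359·B in Cartesian coordinates,
giving P = (0.9125, -0.3932, 0.1130), i.e. latitude 6.49°, longitude -23.31°.

6.49°, -23.31°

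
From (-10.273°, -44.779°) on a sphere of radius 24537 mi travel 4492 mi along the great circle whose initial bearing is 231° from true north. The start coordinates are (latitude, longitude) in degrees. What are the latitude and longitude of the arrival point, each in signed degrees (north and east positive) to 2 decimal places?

Angular distance δ = d/R = 4492/24537 = 0.18307 rad; initial bearing θ = 4.0317 rad.
sin φ₂ = sin φ₁ cos δ + cos φ₁ sin δ cos θ = (-0.1783)(0.9833) + (0.9840)(0.1820)(-0.6293) = -0.2881, so φ₂ = -16.74°.
Δλ = atan2(sin θ sin δ cos φ₁, cos δ − sin φ₁ sin φ₂) = atan2(-0.1392, 0.9319) = -8.496°.
λ₂ = -44.779° − 8.496° = -53.28°.

-16.74°, -53.28°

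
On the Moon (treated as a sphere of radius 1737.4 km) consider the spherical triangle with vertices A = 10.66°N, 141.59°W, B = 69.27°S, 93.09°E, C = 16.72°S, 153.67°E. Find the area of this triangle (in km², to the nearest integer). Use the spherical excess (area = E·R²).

2642523 km²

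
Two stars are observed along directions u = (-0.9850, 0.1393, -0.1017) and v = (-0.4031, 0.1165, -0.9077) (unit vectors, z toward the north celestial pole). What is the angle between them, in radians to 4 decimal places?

u·v = 0.5056; |u| = 1.0000, |v| = 1.0000.
cos θ = (u·v)/(|u||v|) = 0.5056, so θ = 1.0407 rad.

1.0407 rad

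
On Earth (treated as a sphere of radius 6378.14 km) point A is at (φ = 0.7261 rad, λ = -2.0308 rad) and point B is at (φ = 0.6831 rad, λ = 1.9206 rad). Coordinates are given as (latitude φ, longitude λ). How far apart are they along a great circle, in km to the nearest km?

9897 km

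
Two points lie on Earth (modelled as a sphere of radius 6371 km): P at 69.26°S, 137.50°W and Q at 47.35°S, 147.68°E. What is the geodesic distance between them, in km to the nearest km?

4598 km

With latitudes φ₁ = -69.260°, φ₂ = -47.350° and longitude difference Δλ = -74.820°:
Haversine: a = sin²(Δφ/2) + cos φ₁ cos φ₂ sin²(Δλ/2) = 0.0361 + (0.3541)(0.6775)(0.3691) = 0.12467.
Central angle c = 2·arcsin(√a) = 0.72172 rad.
Distance = R·c = 6371 × 0.7217 ≈ 4598 km.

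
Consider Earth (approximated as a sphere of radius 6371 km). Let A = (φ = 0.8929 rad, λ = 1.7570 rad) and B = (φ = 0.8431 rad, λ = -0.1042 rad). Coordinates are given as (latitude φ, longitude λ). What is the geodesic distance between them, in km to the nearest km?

6947 km

Let φ₁ = 0.8929 rad, φ₂ = 0.8431 rad, and Δλ = -1.8612 rad.
Haversine: a = sin²(Δφ/2) + cos φ₁ cos φ₂ sin²(Δλ/2) = 0.0006 + (0.6272)(0.6652)(0.6432) = 0.26892.
Central angle c = 2·arcsin(√a) = 1.09037 rad.
Distance = R·c = 6371 × 1.0904 ≈ 6947 km.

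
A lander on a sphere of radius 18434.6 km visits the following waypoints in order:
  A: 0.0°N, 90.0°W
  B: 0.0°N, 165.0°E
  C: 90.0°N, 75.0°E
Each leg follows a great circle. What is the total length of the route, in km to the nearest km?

62740 km

Leg A→B: central angle 1.8326 rad, distance 33783.2 km.
Leg B→C: central angle 1.5708 rad, distance 28957.0 km.
Total: 33783.2 + 28957.0 ≈ 62740 km.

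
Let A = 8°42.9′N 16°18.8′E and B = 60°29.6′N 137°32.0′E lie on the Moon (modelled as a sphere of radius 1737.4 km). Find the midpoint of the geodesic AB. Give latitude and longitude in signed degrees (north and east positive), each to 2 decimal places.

50.39°, 46.19°

The central angle between A and B is δ = 1.6916 rad.
With f = 0.5, the slerp weights are sin((1−f)δ)/sin δ = 0.7540 and sin(fδ)/sin δ = 0.7540.
Weighted sum of the unit vectors: (0.7540)·(0.9487,0.2776,0.1515) + (0.7540)·(-0.3633,0.3325,0.8703) = (0.4413, 0.4601, 0.7704).
Converting back: φ = atan2(z, √(x²+y²)) = 50.39°, λ = atan2(y, x) = 46.19°.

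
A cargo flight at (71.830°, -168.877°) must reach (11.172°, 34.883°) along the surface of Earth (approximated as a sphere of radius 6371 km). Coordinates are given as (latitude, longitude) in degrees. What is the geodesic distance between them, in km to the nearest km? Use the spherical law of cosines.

10619 km

With latitudes φ₁ = 71.830°, φ₂ = 11.172° and longitude difference Δλ = -156.240°:
cos c = sin φ₁ sin φ₂ + cos φ₁ cos φ₂ cos Δλ = (0.9501)(0.1938) + (0.3118)(0.9810)(-0.9152) = -0.09590,
so c = arccos(-0.09590) = 1.66685 rad.
Distance = R·c = 6371 × 1.6668 ≈ 10619 km.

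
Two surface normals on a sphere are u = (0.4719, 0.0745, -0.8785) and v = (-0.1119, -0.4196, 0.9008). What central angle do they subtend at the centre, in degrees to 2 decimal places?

u·v = -0.8754; |u| = 1.0000, |v| = 1.0000.
cos θ = (u·v)/(|u||v|) = -0.8754, so θ = 151.09°.

151.09°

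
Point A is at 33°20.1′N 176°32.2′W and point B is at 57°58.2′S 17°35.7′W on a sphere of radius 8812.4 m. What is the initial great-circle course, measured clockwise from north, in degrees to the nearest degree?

156°

With φ₁ = 0.5818, φ₂ = -1.0118, Δλ = 2.7741 rad, the forward-azimuth formula gives
θ = atan2( sin Δλ cos φ₂ , cos φ₁ sin φ₂ − sin φ₁ cos φ₂ cos Δλ ) = atan2(0.1906, -0.4363) = 156.41°.
So the initial bearing is 156°.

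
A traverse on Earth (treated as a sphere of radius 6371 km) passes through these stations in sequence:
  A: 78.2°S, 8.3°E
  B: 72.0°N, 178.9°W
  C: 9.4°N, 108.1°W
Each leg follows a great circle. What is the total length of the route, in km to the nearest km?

Leg A→B: central angle 3.0289 rad, distance 19296.9 km.
Leg B→C: central angle 1.3123 rad, distance 8360.9 km.
Total: 19296.9 + 8360.9 ≈ 27658 km.

27658 km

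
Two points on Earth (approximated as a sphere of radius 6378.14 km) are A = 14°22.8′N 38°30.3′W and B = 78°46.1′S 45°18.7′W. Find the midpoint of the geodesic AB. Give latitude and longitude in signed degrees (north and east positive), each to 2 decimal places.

-32.22°, -39.64°

Central angle δ = 1.6271 rad. Interpolating on the sphere with fraction f = 0.5:
P = [sin((1−f)δ)·A + sin(fδ)·B] / sin δ = 0.7279·A + 0.7279·B in Cartesian coordinates,
giving P = (0.6515, -0.5398, -0.5332), i.e. latitude -32.22°, longitude -39.64°.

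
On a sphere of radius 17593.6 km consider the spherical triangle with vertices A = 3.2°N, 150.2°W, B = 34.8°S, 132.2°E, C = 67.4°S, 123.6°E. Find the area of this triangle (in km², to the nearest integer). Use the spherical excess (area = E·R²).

160224642 km²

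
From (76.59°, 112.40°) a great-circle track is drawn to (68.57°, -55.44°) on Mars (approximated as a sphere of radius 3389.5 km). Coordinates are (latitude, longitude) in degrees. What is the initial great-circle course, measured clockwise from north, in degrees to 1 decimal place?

With φ₁ = 1.3367, φ₂ = 1.1968, Δλ = -2.9294 rad, the forward-azimuth formula gives
θ = atan2( sin Δλ cos φ₂ , cos φ₁ sin φ₂ − sin φ₁ cos φ₂ cos Δλ ) = atan2(-0.0770, 0.5633) = -7.78°.
Adding 360° brings this into [0°, 360°): 352.2°.

352.2°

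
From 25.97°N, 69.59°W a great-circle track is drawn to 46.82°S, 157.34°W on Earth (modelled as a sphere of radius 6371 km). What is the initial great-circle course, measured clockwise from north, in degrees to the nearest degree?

With φ₁ = 0.4533, φ₂ = -0.8172, Δλ = -1.5315 rad, the forward-azimuth formula gives
θ = atan2( sin Δλ cos φ₂ , cos φ₁ sin φ₂ − sin φ₁ cos φ₂ cos Δλ ) = atan2(-0.6838, -0.6673) = -134.30°.
Adding 360° brings this into [0°, 360°): 226°.

226°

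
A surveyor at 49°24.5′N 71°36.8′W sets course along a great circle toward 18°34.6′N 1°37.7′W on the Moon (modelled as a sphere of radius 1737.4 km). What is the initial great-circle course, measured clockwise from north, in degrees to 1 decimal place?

Δλ = 69.985° = 1.2215 rad.
y = sin Δλ · cos φ₂ = (0.9396)(0.9479) = 0.8906
x = cos φ₁ sin φ₂ − sin φ₁ cos φ₂ cos Δλ = (0.6507)(0.3186) − (0.7594)(0.9479)(0.3423) = -0.0391
θ = atan2(y, x) = 92.51°, so the bearing is 92.5°.

92.5°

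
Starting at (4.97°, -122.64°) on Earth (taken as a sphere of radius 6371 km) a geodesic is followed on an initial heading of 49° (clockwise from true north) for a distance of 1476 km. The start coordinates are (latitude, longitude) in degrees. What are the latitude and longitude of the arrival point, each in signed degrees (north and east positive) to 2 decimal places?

13.56°, -112.37°

Angular distance δ = d/R = 1476/6371 = 0.23167 rad; initial bearing θ = 0.8552 rad.
sin φ₂ = sin φ₁ cos δ + cos φ₁ sin δ cos θ = (0.0866)(0.9733) + (0.9962)(0.2296)(0.6561) = 0.2344, so φ₂ = 13.56°.
Δλ = atan2(sin θ sin δ cos φ₁, cos δ − sin φ₁ sin φ₂) = atan2(0.1726, 0.9530) = 10.268°.
λ₂ = -122.640° + 10.268° = -112.37°.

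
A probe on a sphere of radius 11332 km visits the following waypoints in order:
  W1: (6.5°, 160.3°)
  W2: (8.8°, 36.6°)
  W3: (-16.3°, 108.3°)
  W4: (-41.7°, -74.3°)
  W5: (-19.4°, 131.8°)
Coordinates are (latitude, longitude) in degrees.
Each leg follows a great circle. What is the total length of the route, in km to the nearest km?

85701 km

Leg W1→W2: central angle 2.1264 rad, distance 24096.5 km.
Leg W2→W3: central angle 1.3131 rad, distance 14879.7 km.
Leg W3→W4: central angle 2.1284 rad, distance 24119.4 km.
Leg W4→W5: central angle 1.9949 rad, distance 22605.8 km.
Total: 24096.5 + 14879.7 + 24119.4 + 22605.8 ≈ 85701 km.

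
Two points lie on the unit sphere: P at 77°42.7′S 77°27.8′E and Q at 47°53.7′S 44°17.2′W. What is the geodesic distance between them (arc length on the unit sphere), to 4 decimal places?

With latitudes φ₁ = -77.712°, φ₂ = -47.895° and longitude difference Δλ = -121.750°:
cos c = sin φ₁ sin φ₂ + cos φ₁ cos φ₂ cos Δλ = (-0.9771)(-0.7419) + (0.2128)(0.6705)(-0.5262) = 0.64983,
so c = arccos(0.64983) = 0.86344 rad.
On the unit sphere the arc length equals the central angle: 0.8634.

0.8634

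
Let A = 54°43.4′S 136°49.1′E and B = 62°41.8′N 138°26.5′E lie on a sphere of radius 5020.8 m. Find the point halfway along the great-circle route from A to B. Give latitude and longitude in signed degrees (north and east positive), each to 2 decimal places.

Central angle δ = 2.0495 rad. Interpolating on the sphere with fraction f = 0.5:
P = [sin((1−f)δ)·A + sin(fδ)·B] / sin δ = 0.9628·A + 0.9628·B in Cartesian coordinates,
giving P = (-0.7359, 0.6735, 0.0695), i.e. latitude 3.99°, longitude 137.54°.

3.99°, 137.54°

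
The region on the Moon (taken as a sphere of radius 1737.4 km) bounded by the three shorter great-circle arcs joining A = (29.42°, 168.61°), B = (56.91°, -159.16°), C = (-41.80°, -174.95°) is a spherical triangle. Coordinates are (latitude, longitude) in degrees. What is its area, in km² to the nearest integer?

Side lengths (central angles): a = 1.7384, b = 1.2709, c = 0.6201 rad; semiperimeter s = 1.8147.
By l'Huilier's theorem, tan(E/4) = √[tan(s/2) tan((s−a)/2) tan((s−b)/2) tan((s−c)/2)], giving spherical excess E = 0.3838 rad.
Area = E·R² = 0.3838 × (1737.4)² ≈ 1158582 km².

1158582 km²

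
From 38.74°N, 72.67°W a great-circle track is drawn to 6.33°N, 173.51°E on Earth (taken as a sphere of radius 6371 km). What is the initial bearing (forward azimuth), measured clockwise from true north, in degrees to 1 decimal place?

290.3°

With φ₁ = 0.6761, φ₂ = 0.1105, Δλ = -1.9865 rad, the forward-azimuth formula gives
θ = atan2( sin Δλ cos φ₂ , cos φ₁ sin φ₂ − sin φ₁ cos φ₂ cos Δλ ) = atan2(-0.9092, 0.3372) = -69.65°.
Adding 360° brings this into [0°, 360°): 290.3°.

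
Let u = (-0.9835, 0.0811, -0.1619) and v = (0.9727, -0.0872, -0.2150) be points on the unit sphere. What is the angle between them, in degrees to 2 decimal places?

158.26°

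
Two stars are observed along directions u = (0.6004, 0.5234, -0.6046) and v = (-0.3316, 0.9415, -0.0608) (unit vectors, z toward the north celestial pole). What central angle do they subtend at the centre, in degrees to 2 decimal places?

70.70°

u·v = 0.3304; |u| = 1.0000, |v| = 1.0000.
cos θ = (u·v)/(|u||v|) = 0.3304, so θ = 70.70°.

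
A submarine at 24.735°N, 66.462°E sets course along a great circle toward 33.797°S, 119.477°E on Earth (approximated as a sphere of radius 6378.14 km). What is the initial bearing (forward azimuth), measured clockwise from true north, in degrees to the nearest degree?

Δλ = 53.015° = 0.9253 rad.
y = sin Δλ · cos φ₂ = (0.7988)(0.8310) = 0.6638
x = cos φ₁ sin φ₂ − sin φ₁ cos φ₂ cos Δλ = (0.9083)(-0.5563) − (0.4184)(0.8310)(0.6016) = -0.7144
θ = atan2(y, x) = 137.10°, so the bearing is 137°.

137°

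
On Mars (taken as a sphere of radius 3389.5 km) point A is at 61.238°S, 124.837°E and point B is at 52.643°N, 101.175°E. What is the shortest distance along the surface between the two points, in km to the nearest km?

6829 km

With latitudes φ₁ = -61.238°, φ₂ = 52.643° and longitude difference Δλ = -23.662°:
Haversine: a = sin²(Δφ/2) + cos φ₁ cos φ₂ sin²(Δλ/2) = 0.7024 + (0.4812)(0.6068)(0.0420) = 0.71469.
Central angle c = 2·arcsin(√a) = 2.01461 rad.
Distance = R·c = 3389.5 × 2.0146 ≈ 6829 km.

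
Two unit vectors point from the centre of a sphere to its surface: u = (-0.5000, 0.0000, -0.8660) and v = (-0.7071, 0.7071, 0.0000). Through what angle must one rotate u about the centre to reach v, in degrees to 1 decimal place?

u·v = 0.3535; |u| = 1.0000, |v| = 1.0000.
cos θ = (u·v)/(|u||v|) = 0.3536, so θ = 69.3°.

69.3°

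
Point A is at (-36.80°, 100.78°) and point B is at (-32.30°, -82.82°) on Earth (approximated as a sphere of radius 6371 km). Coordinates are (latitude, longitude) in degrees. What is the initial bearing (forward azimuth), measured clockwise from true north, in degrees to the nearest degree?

177°

With φ₁ = -0.6423, φ₂ = -0.5637, Δλ = 3.0788 rad, the forward-azimuth formula gives
θ = atan2( sin Δλ cos φ₂ , cos φ₁ sin φ₂ − sin φ₁ cos φ₂ cos Δλ ) = atan2(0.0531, -0.9332) = 176.74°.
So the initial bearing is 177°.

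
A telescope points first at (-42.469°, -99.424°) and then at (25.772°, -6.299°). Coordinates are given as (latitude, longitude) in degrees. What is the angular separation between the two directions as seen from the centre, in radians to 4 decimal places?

1.9069 rad

In radians: φ₁ = -0.7412, φ₂ = 0.4498, Δλ = 93.125° = 1.6253 rad.
Haversine: a = sin²(Δφ/2) + cos φ₁ cos φ₂ sin²(Δλ/2) = 0.3146 + (0.7376)(0.9005)(0.5273) = 0.66489.
Central angle c = 2·arcsin(√a) = 1.90687 rad.
So the angular separation is 1.9069 rad.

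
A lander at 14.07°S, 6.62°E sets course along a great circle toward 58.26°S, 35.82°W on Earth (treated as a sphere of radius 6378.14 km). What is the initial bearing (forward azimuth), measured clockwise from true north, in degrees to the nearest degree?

206°

Δλ = -42.440° = -0.7407 rad.
y = sin Δλ · cos φ₂ = (-0.6748)(0.5261) = -0.3550
x = cos φ₁ sin φ₂ − sin φ₁ cos φ₂ cos Δλ = (0.9700)(-0.8504) − (-0.2431)(0.5261)(0.7380) = -0.7305
θ = atan2(y, x) = -154.08°; adding 360° gives 206°.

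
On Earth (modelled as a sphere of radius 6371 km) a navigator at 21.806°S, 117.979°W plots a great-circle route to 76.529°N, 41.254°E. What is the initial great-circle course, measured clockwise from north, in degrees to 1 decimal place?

Δλ = 159.233° = 2.7791 rad.
y = sin Δλ · cos φ₂ = (0.3546)(0.2330) = 0.0826
x = cos φ₁ sin φ₂ − sin φ₁ cos φ₂ cos Δλ = (0.9284)(0.9725) − (-0.3715)(0.2330)(-0.9350) = 0.8220
θ = atan2(y, x) = 5.74°, so the bearing is 5.7°.

5.7°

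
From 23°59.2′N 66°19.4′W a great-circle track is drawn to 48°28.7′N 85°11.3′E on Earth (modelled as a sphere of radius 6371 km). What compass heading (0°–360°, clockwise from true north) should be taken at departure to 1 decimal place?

With φ₁ = 0.4186, φ₂ = 0.8461, Δλ = 2.6444 rad, the forward-azimuth formula gives
θ = atan2( sin Δλ cos φ₂ , cos φ₁ sin φ₂ − sin φ₁ cos φ₂ cos Δλ ) = atan2(0.3162, 0.9209) = 18.95°.
So the initial bearing is 18.9°.

18.9°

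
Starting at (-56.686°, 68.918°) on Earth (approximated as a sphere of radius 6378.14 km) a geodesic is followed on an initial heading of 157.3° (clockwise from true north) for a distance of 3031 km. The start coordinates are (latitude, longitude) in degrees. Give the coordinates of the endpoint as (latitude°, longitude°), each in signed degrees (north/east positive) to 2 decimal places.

-77.14°, 121.39°

Angular distance δ = d/R = 3031/6378.14 = 0.47522 rad; initial bearing θ = 2.7454 rad.
sin φ₂ = sin φ₁ cos δ + cos φ₁ sin δ cos θ = (-0.8357)(0.8892) + (0.5492)(0.4575)(-0.9225) = -0.9749, so φ₂ = -77.14°.
Δλ = atan2(sin θ sin δ cos φ₁, cos δ − sin φ₁ sin φ₂) = atan2(0.0970, 0.0745) = 52.468°.
λ₂ = 68.918° + 52.468° = 121.39°.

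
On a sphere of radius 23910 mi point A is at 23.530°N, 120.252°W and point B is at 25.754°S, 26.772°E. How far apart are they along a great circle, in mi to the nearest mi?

62605 mi

Let φ₁ = 0.4107 rad, φ₂ = -0.4495 rad, and Δλ = 2.5661 rad.
cos c = sin φ₁ sin φ₂ + cos φ₁ cos φ₂ cos Δλ = (0.3992)(-0.4345) + (0.9169)(0.9007)(-0.8389) = -0.86621,
so c = arccos(-0.86621) = 2.61837 rad.
Distance = R·c = 23910 × 2.6184 ≈ 62605 mi.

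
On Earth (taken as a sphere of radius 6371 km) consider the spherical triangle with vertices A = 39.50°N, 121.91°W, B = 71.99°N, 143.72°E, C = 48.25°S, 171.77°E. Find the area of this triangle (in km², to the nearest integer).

Side lengths (central angles): a = 2.1268, b = 1.8423, c = 0.9438 rad; semiperimeter s = 2.4564.
By l'Huilier's theorem, tan(E/4) = √[tan(s/2) tan((s−a)/2) tan((s−b)/2) tan((s−c)/2)], giving spherical excess E = 1.4300 rad.
Area = E·R² = 1.4300 × (6371)² ≈ 58042043 km².

58042043 km²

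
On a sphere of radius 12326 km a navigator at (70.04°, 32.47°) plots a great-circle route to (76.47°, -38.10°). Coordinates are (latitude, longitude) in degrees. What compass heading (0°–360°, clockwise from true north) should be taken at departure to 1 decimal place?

Δλ = -70.570° = -1.2317 rad.
y = sin Δλ · cos φ₂ = (-0.9430)(0.2340) = -0.2206
x = cos φ₁ sin φ₂ − sin φ₁ cos φ₂ cos Δλ = (0.3414)(0.9722) − (0.9399)(0.2340)(0.3327) = 0.2587
θ = atan2(y, x) = -40.45°; adding 360° gives 319.5°.

319.5°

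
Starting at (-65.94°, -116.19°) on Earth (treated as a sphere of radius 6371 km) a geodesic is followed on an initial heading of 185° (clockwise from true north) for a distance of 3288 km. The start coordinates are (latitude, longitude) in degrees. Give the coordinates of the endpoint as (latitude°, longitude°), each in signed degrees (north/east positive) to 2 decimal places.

Angular distance δ = d/R = 3288/6371 = 0.51609 rad; initial bearing θ = 3.2289 rad.
sin φ₂ = sin φ₁ cos δ + cos φ₁ sin δ cos θ = (-0.9131)(0.8698) + (0.4077)(0.4935)(-0.9962) = -0.9946, so φ₂ = -84.05°.
Δλ = atan2(sin θ sin δ cos φ₁, cos δ − sin φ₁ sin φ₂) = atan2(-0.0175, -0.0384) = -155.482°.
λ₂ = -116.190° − 155.482° = -271.67° → 88.33° after wrapping to (−180°, 180°].

-84.05°, 88.33°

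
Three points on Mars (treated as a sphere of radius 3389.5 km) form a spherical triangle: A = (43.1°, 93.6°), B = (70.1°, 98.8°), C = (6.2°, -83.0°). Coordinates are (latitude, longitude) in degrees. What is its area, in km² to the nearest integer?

Side lengths (central angles): a = 1.8097, b = 2.2795, c = 0.4735 rad; semiperimeter s = 2.2813.
By l'Huilier's theorem, tan(E/4) = √[tan(s/2) tan((s−a)/2) tan((s−b)/2) tan((s−c)/2)], giving spherical excess E = 0.1000 rad.
Area = E·R² = 0.1000 × (3389.5)² ≈ 1149059 km².

1149059 km²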